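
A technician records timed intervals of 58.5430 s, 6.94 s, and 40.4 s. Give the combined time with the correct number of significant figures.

58.5430 s + 6.94 s + 40.4 s = 105.8830 s.
Addition/subtraction keeps the fewest decimal places: 58.5430 → 4 decimal places, 6.94 → 2 decimal places, 40.4 → 1 decimal place; limit is 1.
Rounded to 1 decimal place: 105.9 s.

105.9 s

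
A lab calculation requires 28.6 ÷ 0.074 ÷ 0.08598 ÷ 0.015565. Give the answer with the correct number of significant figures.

2.9 × 10⁵

28.6 ÷ 0.074 ÷ 0.08598 ÷ 0.015565 = 288793.721731…
Multiplication/division keeps the fewest significant figures: 28.6 → 3 s.f., 0.074 → 2 s.f., 0.08598 → 4 s.f., 0.015565 → 5 s.f.; limit is 2.
Rounded to 2 significant figures: 2.9 × 10⁵.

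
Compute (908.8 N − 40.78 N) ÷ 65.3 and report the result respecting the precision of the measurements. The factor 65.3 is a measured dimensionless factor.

908.8 N − 40.78 N = 868.02 N; the difference is limited to 1 decimal place (4 s.f.).
Carrying full precision, 868.02 ÷ 65.3 = 13.2928024502… N; 65.3 has 3 s.f., so the result keeps min(4, 3) = 3 s.f.
Rounded to 3 significant figures: 13.3 N.

13.3 N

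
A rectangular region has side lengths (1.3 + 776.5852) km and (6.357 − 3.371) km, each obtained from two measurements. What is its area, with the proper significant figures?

1.3 + 776.5852 = 777.8852, limited to 1 d.p. → 4 s.f.; 6.357 − 3.371 = 2.986, limited to 3 d.p. → 4 s.f.
Carrying full precision, 777.8852 × 2.986 = 2322.7652072; keep min(4, 4) = 4 s.f.
Rounded to 4 significant figures: 2.323 × 10³ km².

2.323 × 10³ km²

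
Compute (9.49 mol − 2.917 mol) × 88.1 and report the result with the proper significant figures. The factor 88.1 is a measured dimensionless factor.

579 mol

9.49 mol − 2.917 mol = 6.573 mol; the difference is limited to 2 decimal places (3 s.f.).
Carrying full precision, 6.573 × 88.1 = 579.0813 mol; 88.1 has 3 s.f., so the result keeps min(3, 3) = 3 s.f.
Rounded to 3 significant figures: 579 mol.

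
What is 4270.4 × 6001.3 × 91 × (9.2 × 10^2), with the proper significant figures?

2.1 × 10^12

4270.4 × 6001.3 × 91 × (9.2 × 10^2) = 2.14557210125 × 10^12…
Multiplication/division keeps the fewest significant figures: 4270.4 → 5 s.f., 6001.3 → 5 s.f., 91 → 2 s.f., 9.2 × 10^2 → 2 s.f.; limit is 2.
Rounded to 2 significant figures: 2.1 × 10^12.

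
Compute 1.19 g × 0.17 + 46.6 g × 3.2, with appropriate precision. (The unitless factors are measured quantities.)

1.5 × 10² g

1.19 × 0.17 = 0.2023 → 0.20 g (2 s.f., last digit at the 10^-2 place).
46.6 × 3.2 = 149.12 → 1.5 × 10² g (2 s.f., last digit at the 10^1 place).
Sum: 149.3223 g; keep the coarser place, 10^1.
Result: 1.5 × 10² g.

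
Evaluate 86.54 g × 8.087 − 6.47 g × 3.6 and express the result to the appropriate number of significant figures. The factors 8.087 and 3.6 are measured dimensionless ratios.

677 g

86.54 × 8.087 = 699.84898 → 699.8 g (4 s.f., last digit at the 10^-1 place).
6.47 × 3.6 = 23.292 → 23 g (2 s.f., last digit at the 10^0 place).
Difference: 676.55698 g; keep the coarser place, 10^0.
Result: 677 g.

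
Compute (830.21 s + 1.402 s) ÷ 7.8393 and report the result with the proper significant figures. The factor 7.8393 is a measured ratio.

830.21 s + 1.402 s = 831.612 s; the sum is limited to 2 decimal places (5 s.f.).
Carrying full precision, 831.612 ÷ 7.8393 = 106.082430829… s; 7.8393 has 5 s.f., so the result keeps min(5, 5) = 5 s.f.
Rounded to 5 significant figures: 106.08 s.

106.08 s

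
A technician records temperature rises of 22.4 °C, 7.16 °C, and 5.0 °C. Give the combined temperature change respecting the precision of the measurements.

34.6 °C

22.4 °C + 7.16 °C + 5.0 °C = 34.56 °C.
Addition/subtraction keeps the fewest decimal places: 22.4 → 1 decimal place, 7.16 → 2 decimal places, 5.0 → 1 decimal place; limit is 1.
Rounded to 1 decimal place: 34.6 °C.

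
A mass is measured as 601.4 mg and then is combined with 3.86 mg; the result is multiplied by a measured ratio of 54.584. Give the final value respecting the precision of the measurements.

601.4 mg + 3.86 mg = 605.26 mg; the sum is limited to 1 decimal place (4 s.f.).
Carrying full precision, 605.26 × 54.584 = 33037.51184 mg; 54.584 has 5 s.f., so the result keeps min(4, 5) = 4 s.f.
Rounded to 4 significant figures: 3.304 × 10⁴ mg.

3.304 × 10⁴ mg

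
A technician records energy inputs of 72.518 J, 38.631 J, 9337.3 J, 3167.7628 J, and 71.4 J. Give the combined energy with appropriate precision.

72.518 J + 38.631 J + 9337.3 J + 3167.7628 J + 71.4 J = 12687.6118 J.
Addition/subtraction keeps the fewest decimal places: 72.518 → 3 decimal places, 38.631 → 3 decimal places, 9337.3 → 1 decimal place, 3167.7628 → 4 decimal places, 71.4 → 1 decimal place; limit is 1.
Rounded to 1 decimal place: 12687.6 J.

12687.6 J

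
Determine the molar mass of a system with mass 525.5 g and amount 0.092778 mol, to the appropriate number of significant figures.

5664 g/mol

molar mass = 525.5 g ÷ 0.092778 mol = 5664.05828968… g/mol.
525.5 has 4 significant figures; 0.092778 has 5.
Division/multiplication keeps the fewest: 4 significant figures.
Rounded: 5664 g/mol.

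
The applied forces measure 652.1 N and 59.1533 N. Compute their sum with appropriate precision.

711.3 N

652.1 N + 59.1533 N = 711.2533 N.
Addition/subtraction keeps the fewest decimal places: 652.1 → 1 decimal place, 59.1533 → 4 decimal places; limit is 1.
Rounded to 1 decimal place: 711.3 N.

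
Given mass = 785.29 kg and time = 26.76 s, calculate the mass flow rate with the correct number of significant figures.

mass flow rate = 785.29 kg ÷ 26.76 s = 29.3456651719… kg/s.
785.29 has 5 significant figures; 26.76 has 4.
Division/multiplication keeps the fewest: 4 significant figures.
Rounded: 29.35 kg/s.

29.35 kg/s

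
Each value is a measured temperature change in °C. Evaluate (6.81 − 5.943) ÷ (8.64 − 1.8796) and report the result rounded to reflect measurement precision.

0.13

6.81 − 5.943 = 0.867, limited to 2 d.p. → 2 s.f.; 8.64 − 1.8796 = 6.7604, limited to 2 d.p. → 3 s.f.
Carrying full precision, 0.867 ÷ 6.7604 = 0.128246849299…; keep min(2, 3) = 2 s.f.
Rounded to 2 significant figures: 0.13.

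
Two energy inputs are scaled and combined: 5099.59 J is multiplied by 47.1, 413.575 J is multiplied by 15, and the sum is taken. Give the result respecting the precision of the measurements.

2.46 × 10⁵ J

5099.59 × 47.1 = 240190.689 → 2.40 × 10⁵ J (3 s.f., last digit at the 10^3 place).
413.575 × 15 = 6203.625 → 6.2 × 10³ J (2 s.f., last digit at the 10^2 place).
Sum: 246394.314 J; keep the coarser place, 10^3.
Result: 2.46 × 10⁵ J.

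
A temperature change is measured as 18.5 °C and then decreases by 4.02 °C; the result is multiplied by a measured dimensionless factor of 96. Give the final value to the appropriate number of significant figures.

1.4 × 10^3 °C

18.5 °C − 4.02 °C = 14.48 °C; the difference is limited to 1 decimal place (3 s.f.).
Carrying full precision, 14.48 × 96 = 1390.08 °C; 96 has 2 s.f., so the result keeps min(3, 2) = 2 s.f.
Rounded to 2 significant figures: 1.4 × 10^3 °C.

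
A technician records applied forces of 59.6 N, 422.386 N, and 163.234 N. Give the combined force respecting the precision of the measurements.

645.2 N

59.6 N + 422.386 N + 163.234 N = 645.220 N.
Addition/subtraction keeps the fewest decimal places: 59.6 → 1 decimal place, 422.386 → 3 decimal places, 163.234 → 3 decimal places; limit is 1.
Rounded to 1 decimal place: 645.2 N.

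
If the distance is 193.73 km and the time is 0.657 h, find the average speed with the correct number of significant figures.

295 km/h

average speed = 193.73 km ÷ 0.657 h = 294.870624049… km/h.
193.73 has 5 significant figures; 0.657 has 3.
Division/multiplication keeps the fewest: 3 significant figures.
Rounded: 295 km/h.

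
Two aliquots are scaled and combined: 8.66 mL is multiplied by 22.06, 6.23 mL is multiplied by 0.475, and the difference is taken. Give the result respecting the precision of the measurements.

188 mL

8.66 × 22.06 = 191.0396 → 191 mL (3 s.f., last digit at the 10^0 place).
6.23 × 0.475 = 2.95925 → 2.96 mL (3 s.f., last digit at the 10^-2 place).
Difference: 188.08035 mL; keep the coarser place, 10^0.
Result: 188 mL.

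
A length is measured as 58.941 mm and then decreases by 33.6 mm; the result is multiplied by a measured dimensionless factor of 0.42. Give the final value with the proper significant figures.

58.941 mm − 33.6 mm = 25.341 mm; the difference is limited to 1 decimal place (3 s.f.).
Carrying full precision, 25.341 × 0.42 = 10.64322 mm; 0.42 has 2 s.f., so the result keeps min(3, 2) = 2 s.f.
Rounded to 2 significant figures: 11 mm.

11 mm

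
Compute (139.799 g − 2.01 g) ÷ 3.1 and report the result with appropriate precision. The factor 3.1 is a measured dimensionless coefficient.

44 g

139.799 g − 2.01 g = 137.789 g; the difference is limited to 2 decimal places (5 s.f.).
Carrying full precision, 137.789 ÷ 3.1 = 44.4480645161… g; 3.1 has 2 s.f., so the result keeps min(5, 2) = 2 s.f.
Rounded to 2 significant figures: 44 g.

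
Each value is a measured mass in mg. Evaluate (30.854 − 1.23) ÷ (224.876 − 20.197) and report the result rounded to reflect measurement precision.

1.447 × 10⁻¹

30.854 − 1.23 = 29.624, limited to 2 d.p. → 4 s.f.; 224.876 − 20.197 = 204.679, limited to 3 d.p. → 6 s.f.
Carrying full precision, 29.624 ÷ 204.679 = 0.144733949257…; keep min(4, 6) = 4 s.f.
Rounded to 4 significant figures: 1.447 × 10⁻¹.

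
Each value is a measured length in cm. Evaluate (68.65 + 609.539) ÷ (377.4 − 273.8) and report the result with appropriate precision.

6.546

68.65 + 609.539 = 678.189, limited to 2 d.p. → 5 s.f.; 377.4 − 273.8 = 103.6, limited to 1 d.p. → 4 s.f.
Carrying full precision, 678.189 ÷ 103.6 = 6.54622586873…; keep min(5, 4) = 4 s.f.
Rounded to 4 significant figures: 6.546.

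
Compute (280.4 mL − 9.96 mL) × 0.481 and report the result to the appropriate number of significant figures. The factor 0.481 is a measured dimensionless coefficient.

1.30 × 10² mL

280.4 mL − 9.96 mL = 270.44 mL; the difference is limited to 1 decimal place (4 s.f.).
Carrying full precision, 270.44 × 0.481 = 130.08164 mL; 0.481 has 3 s.f., so the result keeps min(4, 3) = 3 s.f.
Rounded to 3 significant figures: 1.30 × 10² mL.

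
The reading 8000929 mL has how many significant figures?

7

8000929: zeros between nonzero digits are significant.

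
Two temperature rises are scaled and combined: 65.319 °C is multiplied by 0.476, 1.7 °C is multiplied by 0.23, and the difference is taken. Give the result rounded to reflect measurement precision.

30.7 °C

65.319 × 0.476 = 31.091844 → 31.1 °C (3 s.f., last digit at the 10^-1 place).
1.7 × 0.23 = 0.391 → 0.39 °C (2 s.f., last digit at the 10^-2 place).
Difference: 30.700844 °C; keep the coarser place, 10^-1.
Result: 30.7 °C.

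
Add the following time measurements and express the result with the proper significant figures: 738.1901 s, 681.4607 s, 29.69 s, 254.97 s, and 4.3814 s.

1708.69 s

738.1901 s + 681.4607 s + 29.69 s + 254.97 s + 4.3814 s = 1708.6922 s.
Addition/subtraction keeps the fewest decimal places: 738.1901 → 4 decimal places, 681.4607 → 4 decimal places, 29.69 → 2 decimal places, 254.97 → 2 decimal places, 4.3814 → 4 decimal places; limit is 2.
Rounded to 2 decimal places: 1708.69 s.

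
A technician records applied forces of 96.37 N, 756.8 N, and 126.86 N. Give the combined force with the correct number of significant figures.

980.0 N

96.37 N + 756.8 N + 126.86 N = 980.03 N.
Addition/subtraction keeps the fewest decimal places: 96.37 → 2 decimal places, 756.8 → 1 decimal place, 126.86 → 2 decimal places; limit is 1.
Rounded to 1 decimal place: 980.0 N.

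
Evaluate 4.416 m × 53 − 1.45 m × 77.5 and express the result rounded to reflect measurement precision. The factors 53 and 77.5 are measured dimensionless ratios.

1.2 × 10² m

4.416 × 53 = 234.048 → 2.3 × 10² m (2 s.f., last digit at the 10^1 place).
1.45 × 77.5 = 112.375 → 112 m (3 s.f., last digit at the 10^0 place).
Difference: 121.673 m; keep the coarser place, 10^1.
Result: 1.2 × 10² m.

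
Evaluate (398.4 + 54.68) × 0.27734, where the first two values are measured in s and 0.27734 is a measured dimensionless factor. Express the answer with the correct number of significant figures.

125.7 s

398.4 s + 54.68 s = 453.08 s; the sum is limited to 1 decimal place (4 s.f.).
Carrying full precision, 453.08 × 0.27734 = 125.6572072 s; 0.27734 has 5 s.f., so the result keeps min(4, 5) = 4 s.f.
Rounded to 4 significant figures: 125.7 s.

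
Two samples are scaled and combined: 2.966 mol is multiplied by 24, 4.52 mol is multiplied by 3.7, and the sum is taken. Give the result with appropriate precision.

88 mol

2.966 × 24 = 71.184 → 71 mol (2 s.f., last digit at the 10^0 place).
4.52 × 3.7 = 16.724 → 17 mol (2 s.f., last digit at the 10^0 place).
Sum: 87.908 mol; keep the coarser place, 10^0.
Result: 88 mol.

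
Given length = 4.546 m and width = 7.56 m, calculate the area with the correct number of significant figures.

area = 4.546 m × 7.56 m = 34.36776 m².
4.546 has 4 significant figures; 7.56 has 3.
Division/multiplication keeps the fewest: 3 significant figures.
Rounded: 34.4 m².

34.4 m²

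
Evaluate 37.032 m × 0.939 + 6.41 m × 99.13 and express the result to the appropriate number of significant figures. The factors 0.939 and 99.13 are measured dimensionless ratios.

37.032 × 0.939 = 34.773048 → 34.8 m (3 s.f., last digit at the 10^-1 place).
6.41 × 99.13 = 635.4233 → 6.35 × 10^2 m (3 s.f., last digit at the 10^0 place).
Sum: 670.196348 m; keep the coarser place, 10^0.
Result: 670. m.

670. m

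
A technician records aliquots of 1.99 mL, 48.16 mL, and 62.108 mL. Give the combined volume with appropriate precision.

1.99 mL + 48.16 mL + 62.108 mL = 112.258 mL.
Addition/subtraction keeps the fewest decimal places: 1.99 → 2 decimal places, 48.16 → 2 decimal places, 62.108 → 3 decimal places; limit is 2.
Rounded to 2 decimal places: 1.1226 × 10² mL.

1.1226 × 10² mL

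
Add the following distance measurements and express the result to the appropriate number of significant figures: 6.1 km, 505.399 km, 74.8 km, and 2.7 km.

589.0 km

6.1 km + 505.399 km + 74.8 km + 2.7 km = 588.999 km.
Addition/subtraction keeps the fewest decimal places: 6.1 → 1 decimal place, 505.399 → 3 decimal places, 74.8 → 1 decimal place, 2.7 → 1 decimal place; limit is 1.
Rounded to 1 decimal place: 589.0 km.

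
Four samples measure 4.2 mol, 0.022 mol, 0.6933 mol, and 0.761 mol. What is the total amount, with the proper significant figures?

5.7 mol

4.2 mol + 0.022 mol + 0.6933 mol + 0.761 mol = 5.6763 mol.
Addition/subtraction keeps the fewest decimal places: 4.2 → 1 decimal place, 0.022 → 3 decimal places, 0.6933 → 4 decimal places, 0.761 → 3 decimal places; limit is 1.
Rounded to 1 decimal place: 5.7 mol.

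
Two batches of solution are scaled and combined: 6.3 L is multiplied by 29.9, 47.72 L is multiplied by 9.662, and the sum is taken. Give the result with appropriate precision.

6.3 × 29.9 = 188.37 → 1.9 × 10^2 L (2 s.f., last digit at the 10^1 place).
47.72 × 9.662 = 461.07064 → 461.1 L (4 s.f., last digit at the 10^-1 place).
Sum: 649.44064 L; keep the coarser place, 10^1.
Result: 6.5 × 10^2 L.

6.5 × 10^2 L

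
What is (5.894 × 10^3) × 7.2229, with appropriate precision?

4.257 × 10^4

(5.894 × 10^3) × 7.2229 = 42571.7726
Multiplication/division keeps the fewest significant figures: 5.894 × 10^3 → 4 s.f., 7.2229 → 5 s.f.; limit is 4.
Rounded to 4 significant figures: 4.257 × 10^4.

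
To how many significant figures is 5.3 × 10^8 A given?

2

5.3 × 10^8: in scientific notation every digit of the coefficient is significant.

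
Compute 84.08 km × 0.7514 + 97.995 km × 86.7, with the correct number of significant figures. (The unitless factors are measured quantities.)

8.56 × 10³ km

84.08 × 0.7514 = 63.177712 → 63.18 km (4 s.f., last digit at the 10^-2 place).
97.995 × 86.7 = 8496.1665 → 8.50 × 10³ km (3 s.f., last digit at the 10^1 place).
Sum: 8559.344212 km; keep the coarser place, 10^1.
Result: 8.56 × 10³ km.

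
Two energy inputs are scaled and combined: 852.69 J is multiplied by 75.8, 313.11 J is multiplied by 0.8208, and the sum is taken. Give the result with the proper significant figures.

852.69 × 75.8 = 64633.902 → 6.46 × 10^4 J (3 s.f., last digit at the 10^2 place).
313.11 × 0.8208 = 257.000688 → 257.0 J (4 s.f., last digit at the 10^-1 place).
Sum: 64890.902688 J; keep the coarser place, 10^2.
Result: 6.49 × 10^4 J.

6.49 × 10^4 J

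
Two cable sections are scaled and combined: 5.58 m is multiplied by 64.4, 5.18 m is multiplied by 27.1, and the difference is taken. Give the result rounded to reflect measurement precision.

219 m

5.58 × 64.4 = 359.352 → 359 m (3 s.f., last digit at the 10^0 place).
5.18 × 27.1 = 140.378 → 140. m (3 s.f., last digit at the 10^0 place).
Difference: 218.974 m; keep the coarser place, 10^0.
Result: 219 m.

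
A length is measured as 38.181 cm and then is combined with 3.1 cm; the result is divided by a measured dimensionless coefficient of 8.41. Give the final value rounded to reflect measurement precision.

38.181 cm + 3.1 cm = 41.281 cm; the sum is limited to 1 decimal place (3 s.f.).
Carrying full precision, 41.281 ÷ 8.41 = 4.90856123662… cm; 8.41 has 3 s.f., so the result keeps min(3, 3) = 3 s.f.
Rounded to 3 significant figures: 4.91 cm.

4.91 cm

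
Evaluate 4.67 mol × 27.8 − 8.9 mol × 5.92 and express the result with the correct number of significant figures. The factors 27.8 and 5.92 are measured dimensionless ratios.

77 mol

4.67 × 27.8 = 129.826 → 130. mol (3 s.f., last digit at the 10^0 place).
8.9 × 5.92 = 52.688 → 53 mol (2 s.f., last digit at the 10^0 place).
Difference: 77.138 mol; keep the coarser place, 10^0.
Result: 77 mol.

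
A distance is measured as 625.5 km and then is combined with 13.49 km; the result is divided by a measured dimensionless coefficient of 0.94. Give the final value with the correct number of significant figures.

6.8 × 10^2 km

625.5 km + 13.49 km = 638.99 km; the sum is limited to 1 decimal place (4 s.f.).
Carrying full precision, 638.99 ÷ 0.94 = 679.776595745… km; 0.94 has 2 s.f., so the result keeps min(4, 2) = 2 s.f.
Rounded to 2 significant figures: 6.8 × 10^2 km.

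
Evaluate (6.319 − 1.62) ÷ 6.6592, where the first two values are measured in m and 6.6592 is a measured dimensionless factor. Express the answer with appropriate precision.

7.06 × 10⁻¹ m

6.319 m − 1.62 m = 4.699 m; the difference is limited to 2 decimal places (3 s.f.).
Carrying full precision, 4.699 ÷ 6.6592 = 0.705640317155… m; 6.6592 has 5 s.f., so the result keeps min(3, 5) = 3 s.f.
Rounded to 3 significant figures: 7.06 × 10⁻¹ m.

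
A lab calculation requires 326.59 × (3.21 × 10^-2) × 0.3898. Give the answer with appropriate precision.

4.09

326.59 × (3.21 × 10^-2) × 0.3898 = 4.0864835022
Multiplication/division keeps the fewest significant figures: 326.59 → 5 s.f., 3.21 × 10^-2 → 3 s.f., 0.3898 → 4 s.f.; limit is 3.
Rounded to 3 significant figures: 4.09.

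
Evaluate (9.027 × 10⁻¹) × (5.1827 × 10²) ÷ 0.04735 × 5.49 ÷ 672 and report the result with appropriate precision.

80.7

(9.027 × 10⁻¹) × (5.1827 × 10²) ÷ 0.04735 × 5.49 ÷ 672 = 80.7202690894…
Multiplication/division keeps the fewest significant figures: 9.027 × 10⁻¹ → 4 s.f., 5.1827 × 10² → 5 s.f., 0.04735 → 4 s.f., 5.49 → 3 s.f., 672 → 3 s.f.; limit is 3.
Rounded to 3 significant figures: 80.7.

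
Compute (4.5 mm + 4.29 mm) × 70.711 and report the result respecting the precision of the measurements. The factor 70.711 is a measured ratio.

4.5 mm + 4.29 mm = 8.79 mm; the sum is limited to 1 decimal place (2 s.f.).
Carrying full precision, 8.79 × 70.711 = 621.54969 mm; 70.711 has 5 s.f., so the result keeps min(2, 5) = 2 s.f.
Rounded to 2 significant figures: 6.2 × 10² mm.

6.2 × 10² mm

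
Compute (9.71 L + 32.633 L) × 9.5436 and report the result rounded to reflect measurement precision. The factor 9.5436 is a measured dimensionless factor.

404.1 L

9.71 L + 32.633 L = 42.343 L; the sum is limited to 2 decimal places (4 s.f.).
Carrying full precision, 42.343 × 9.5436 = 404.1046548 L; 9.5436 has 5 s.f., so the result keeps min(4, 5) = 4 s.f.
Rounded to 4 significant figures: 404.1 L.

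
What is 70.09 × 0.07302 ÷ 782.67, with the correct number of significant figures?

70.09 × 0.07302 ÷ 782.67 = 0.00653911840239…
Multiplication/division keeps the fewest significant figures: 70.09 → 4 s.f., 0.07302 → 4 s.f., 782.67 → 5 s.f.; limit is 4.
Rounded to 4 significant figures: 0.006539.

0.006539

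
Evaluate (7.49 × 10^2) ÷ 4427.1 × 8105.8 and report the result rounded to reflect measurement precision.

(7.49 × 10^2) ÷ 4427.1 × 8105.8 = 1371.38176233…
Multiplication/division keeps the fewest significant figures: 7.49 × 10^2 → 3 s.f., 4427.1 → 5 s.f., 8105.8 → 5 s.f.; limit is 3.
Rounded to 3 significant figures: 1.37 × 10^3.

1.37 × 10^3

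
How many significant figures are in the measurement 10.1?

10.1: zeros between nonzero digits are significant.

3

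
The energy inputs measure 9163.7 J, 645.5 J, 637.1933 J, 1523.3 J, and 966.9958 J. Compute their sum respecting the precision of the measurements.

9163.7 J + 645.5 J + 637.1933 J + 1523.3 J + 966.9958 J = 12936.6891 J.
Addition/subtraction keeps the fewest decimal places: 9163.7 → 1 decimal place, 645.5 → 1 decimal place, 637.1933 → 4 decimal places, 1523.3 → 1 decimal place, 966.9958 → 4 decimal places; limit is 1.
Rounded to 1 decimal place: 12936.7 J.

12936.7 J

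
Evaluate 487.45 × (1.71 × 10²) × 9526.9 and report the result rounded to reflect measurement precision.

7.94 × 10⁸

487.45 × (1.71 × 10²) × 9526.9 = 794104746.255
Multiplication/division keeps the fewest significant figures: 487.45 → 5 s.f., 1.71 × 10² → 3 s.f., 9526.9 → 5 s.f.; limit is 3.
Rounded to 3 significant figures: 7.94 × 10⁸.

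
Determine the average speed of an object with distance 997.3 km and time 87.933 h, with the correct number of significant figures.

average speed = 997.3 km ÷ 87.933 h = 11.3415896194… km/h.
997.3 has 4 significant figures; 87.933 has 5.
Division/multiplication keeps the fewest: 4 significant figures.
Rounded: 11.34 km/h.

11.34 km/h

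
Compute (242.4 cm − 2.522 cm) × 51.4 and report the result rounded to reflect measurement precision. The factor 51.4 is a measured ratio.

242.4 cm − 2.522 cm = 239.878 cm; the difference is limited to 1 decimal place (4 s.f.).
Carrying full precision, 239.878 × 51.4 = 12329.7292 cm; 51.4 has 3 s.f., so the result keeps min(4, 3) = 3 s.f.
Rounded to 3 significant figures: 1.23 × 10^4 cm.

1.23 × 10^4 cm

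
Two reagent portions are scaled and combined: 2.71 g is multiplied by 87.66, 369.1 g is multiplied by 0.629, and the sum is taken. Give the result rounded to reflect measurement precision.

4.70 × 10² g

2.71 × 87.66 = 237.5586 → 238 g (3 s.f., last digit at the 10^0 place).
369.1 × 0.629 = 232.1639 → 232 g (3 s.f., last digit at the 10^0 place).
Sum: 469.7225 g; keep the coarser place, 10^0.
Result: 4.70 × 10² g.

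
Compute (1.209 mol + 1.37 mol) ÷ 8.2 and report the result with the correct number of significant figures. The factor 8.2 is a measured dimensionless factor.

0.31 mol

1.209 mol + 1.37 mol = 2.579 mol; the sum is limited to 2 decimal places (3 s.f.).
Carrying full precision, 2.579 ÷ 8.2 = 0.314512195122… mol; 8.2 has 2 s.f., so the result keeps min(3, 2) = 2 s.f.
Rounded to 2 significant figures: 0.31 mol.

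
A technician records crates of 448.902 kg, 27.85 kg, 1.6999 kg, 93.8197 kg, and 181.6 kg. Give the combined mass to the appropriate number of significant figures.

448.902 kg + 27.85 kg + 1.6999 kg + 93.8197 kg + 181.6 kg = 753.8716 kg.
Addition/subtraction keeps the fewest decimal places: 448.902 → 3 decimal places, 27.85 → 2 decimal places, 1.6999 → 4 decimal places, 93.8197 → 4 decimal places, 181.6 → 1 decimal place; limit is 1.
Rounded to 1 decimal place: 753.9 kg.

753.9 kg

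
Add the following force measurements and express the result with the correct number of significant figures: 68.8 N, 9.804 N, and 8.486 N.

68.8 N + 9.804 N + 8.486 N = 87.090 N.
Addition/subtraction keeps the fewest decimal places: 68.8 → 1 decimal place, 9.804 → 3 decimal places, 8.486 → 3 decimal places; limit is 1.
Rounded to 1 decimal place: 87.1 N.

87.1 N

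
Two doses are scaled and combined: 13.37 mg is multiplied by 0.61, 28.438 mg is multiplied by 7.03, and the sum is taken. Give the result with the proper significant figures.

13.37 × 0.61 = 8.1557 → 8.2 mg (2 s.f., last digit at the 10^-1 place).
28.438 × 7.03 = 199.91914 → 200. mg (3 s.f., last digit at the 10^0 place).
Sum: 208.07484 mg; keep the coarser place, 10^0.
Result: 2.08 × 10² mg.

2.08 × 10² mg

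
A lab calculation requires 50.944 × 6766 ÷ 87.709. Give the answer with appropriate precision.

3.930 × 10^3

50.944 × 6766 ÷ 87.709 = 3929.8943552…
Multiplication/division keeps the fewest significant figures: 50.944 → 5 s.f., 6766 → 4 s.f., 87.709 → 5 s.f.; limit is 4.
Rounded to 4 significant figures: 3.930 × 10^3.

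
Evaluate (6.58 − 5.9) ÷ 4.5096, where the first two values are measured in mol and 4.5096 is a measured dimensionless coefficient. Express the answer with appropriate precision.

0.2 mol

6.58 mol − 5.9 mol = 0.68 mol; the difference is limited to 1 decimal place (1 s.f.).
Carrying full precision, 0.68 ÷ 4.5096 = 0.150789427… mol; 4.5096 has 5 s.f., so the result keeps min(1, 5) = 1 s.f.
Rounded to 1 significant figure: 0.2 mol.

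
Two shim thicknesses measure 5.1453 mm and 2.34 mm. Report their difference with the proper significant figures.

2.81 mm

5.1453 mm − 2.34 mm = 2.8053 mm.
Addition/subtraction keeps the fewest decimal places: 5.1453 → 4 decimal places, 2.34 → 2 decimal places; limit is 2.
Rounded to 2 decimal places: 2.81 mm.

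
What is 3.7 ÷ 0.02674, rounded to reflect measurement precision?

1.4 × 10²

3.7 ÷ 0.02674 = 138.369483919…
Multiplication/division keeps the fewest significant figures: 3.7 → 2 s.f., 0.02674 → 4 s.f.; limit is 2.
Rounded to 2 significant figures: 1.4 × 10².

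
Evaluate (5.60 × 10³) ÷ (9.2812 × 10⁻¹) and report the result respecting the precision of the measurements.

6.03 × 10³

(5.60 × 10³) ÷ (9.2812 × 10⁻¹) = 6033.70253846…
Multiplication/division keeps the fewest significant figures: 5.60 × 10³ → 3 s.f., 9.2812 × 10⁻¹ → 5 s.f.; limit is 3.
Rounded to 3 significant figures: 6.03 × 10³.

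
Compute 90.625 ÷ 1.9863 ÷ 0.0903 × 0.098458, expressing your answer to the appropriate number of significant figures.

49.7

90.625 ÷ 1.9863 ÷ 0.0903 × 0.098458 = 49.7469473758…
Multiplication/division keeps the fewest significant figures: 90.625 → 5 s.f., 1.9863 → 5 s.f., 0.0903 → 3 s.f., 0.098458 → 5 s.f.; limit is 3.
Rounded to 3 significant figures: 49.7.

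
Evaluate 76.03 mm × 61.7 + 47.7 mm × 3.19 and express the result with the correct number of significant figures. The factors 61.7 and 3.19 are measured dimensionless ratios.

4.84 × 10³ mm

76.03 × 61.7 = 4691.051 → 4.69 × 10³ mm (3 s.f., last digit at the 10^1 place).
47.7 × 3.19 = 152.163 → 152 mm (3 s.f., last digit at the 10^0 place).
Sum: 4843.214 mm; keep the coarser place, 10^1.
Result: 4.84 × 10³ mm.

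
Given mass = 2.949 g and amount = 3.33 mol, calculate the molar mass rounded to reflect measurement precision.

molar mass = 2.949 g ÷ 3.33 mol = 0.885585585586… g/mol.
2.949 has 4 significant figures; 3.33 has 3.
Division/multiplication keeps the fewest: 3 significant figures.
Rounded: 0.886 g/mol.

0.886 g/mol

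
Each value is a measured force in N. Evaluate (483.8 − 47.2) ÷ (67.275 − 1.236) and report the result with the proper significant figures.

6.611

483.8 − 47.2 = 436.6, limited to 1 d.p. → 4 s.f.; 67.275 − 1.236 = 66.039, limited to 3 d.p. → 5 s.f.
Carrying full precision, 436.6 ÷ 66.039 = 6.61124487046…; keep min(4, 5) = 4 s.f.
Rounded to 4 significant figures: 6.611.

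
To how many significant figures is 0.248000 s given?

6

0.248000: leading zeros are not significant; trailing zeros after a decimal point are significant.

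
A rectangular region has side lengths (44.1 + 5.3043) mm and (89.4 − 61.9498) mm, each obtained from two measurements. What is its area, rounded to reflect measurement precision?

44.1 + 5.3043 = 49.4043, limited to 1 d.p. → 3 s.f.; 89.4 − 61.9498 = 27.4502, limited to 1 d.p. → 3 s.f.
Carrying full precision, 49.4043 × 27.4502 = 1356.15791586; keep min(3, 3) = 3 s.f.
Rounded to 3 significant figures: 1.36 × 10³ mm².

1.36 × 10³ mm²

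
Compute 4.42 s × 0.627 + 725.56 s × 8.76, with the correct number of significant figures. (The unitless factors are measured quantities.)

6.36 × 10^3 s

4.42 × 0.627 = 2.77134 → 2.77 s (3 s.f., last digit at the 10^-2 place).
725.56 × 8.76 = 6355.9056 → 6.36 × 10^3 s (3 s.f., last digit at the 10^1 place).
Sum: 6358.67694 s; keep the coarser place, 10^1.
Result: 6.36 × 10^3 s.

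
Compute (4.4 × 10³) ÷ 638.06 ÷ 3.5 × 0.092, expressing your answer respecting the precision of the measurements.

0.18

(4.4 × 10³) ÷ 638.06 ÷ 3.5 × 0.092 = 0.18126374143…
Multiplication/division keeps the fewest significant figures: 4.4 × 10³ → 2 s.f., 638.06 → 5 s.f., 3.5 → 2 s.f., 0.092 → 2 s.f.; limit is 2.
Rounded to 2 significant figures: 0.18.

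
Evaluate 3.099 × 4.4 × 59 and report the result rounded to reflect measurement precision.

8.0 × 10^2

3.099 × 4.4 × 59 = 804.5004
Multiplication/division keeps the fewest significant figures: 3.099 → 4 s.f., 4.4 → 2 s.f., 59 → 2 s.f.; limit is 2.
Rounded to 2 significant figures: 8.0 × 10^2.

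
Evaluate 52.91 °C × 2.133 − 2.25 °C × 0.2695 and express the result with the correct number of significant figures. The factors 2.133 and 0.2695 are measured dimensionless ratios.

52.91 × 2.133 = 112.85703 → 112.9 °C (4 s.f., last digit at the 10^-1 place).
2.25 × 0.2695 = 0.606375 → 6.06 × 10⁻¹ °C (3 s.f., last digit at the 10^-3 place).
Difference: 112.250655 °C; keep the coarser place, 10^-1.
Result: 112.3 °C.

112.3 °C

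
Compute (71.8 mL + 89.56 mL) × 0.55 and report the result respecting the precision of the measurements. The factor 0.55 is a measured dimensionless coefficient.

71.8 mL + 89.56 mL = 161.36 mL; the sum is limited to 1 decimal place (4 s.f.).
Carrying full precision, 161.36 × 0.55 = 88.748 mL; 0.55 has 2 s.f., so the result keeps min(4, 2) = 2 s.f.
Rounded to 2 significant figures: 89 mL.

89 mL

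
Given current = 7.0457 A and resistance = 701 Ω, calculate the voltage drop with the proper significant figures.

4.94 × 10³ V

voltage drop = 7.0457 A × 701 Ω = 4939.0357 V.
7.0457 has 5 significant figures; 701 has 3.
Division/multiplication keeps the fewest: 3 significant figures.
Rounded: 4.94 × 10³ V.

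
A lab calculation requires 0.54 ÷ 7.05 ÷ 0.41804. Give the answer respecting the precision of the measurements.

0.54 ÷ 7.05 ÷ 0.41804 = 0.183225874751…
Multiplication/division keeps the fewest significant figures: 0.54 → 2 s.f., 7.05 → 3 s.f., 0.41804 → 5 s.f.; limit is 2.
Rounded to 2 significant figures: 0.18.

0.18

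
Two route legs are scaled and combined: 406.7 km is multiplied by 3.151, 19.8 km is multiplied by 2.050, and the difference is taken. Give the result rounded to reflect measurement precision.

1241 km

406.7 × 3.151 = 1281.5117 → 1282 km (4 s.f., last digit at the 10^0 place).
19.8 × 2.050 = 40.59 → 40.6 km (3 s.f., last digit at the 10^-1 place).
Difference: 1240.9217 km; keep the coarser place, 10^0.
Result: 1241 km.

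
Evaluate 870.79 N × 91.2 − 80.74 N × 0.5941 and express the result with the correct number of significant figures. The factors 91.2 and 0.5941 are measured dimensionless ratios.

7.94 × 10⁴ N

870.79 × 91.2 = 79416.048 → 7.94 × 10⁴ N (3 s.f., last digit at the 10^2 place).
80.74 × 0.5941 = 47.967634 → 47.97 N (4 s.f., last digit at the 10^-2 place).
Difference: 79368.080366 N; keep the coarser place, 10^2.
Result: 7.94 × 10⁴ N.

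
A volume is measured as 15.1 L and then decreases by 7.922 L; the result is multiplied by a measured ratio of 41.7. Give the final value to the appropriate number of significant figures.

15.1 L − 7.922 L = 7.178 L; the difference is limited to 1 decimal place (2 s.f.).
Carrying full precision, 7.178 × 41.7 = 299.3226 L; 41.7 has 3 s.f., so the result keeps min(2, 3) = 2 s.f.
Rounded to 2 significant figures: 3.0 × 10² L.

3.0 × 10² L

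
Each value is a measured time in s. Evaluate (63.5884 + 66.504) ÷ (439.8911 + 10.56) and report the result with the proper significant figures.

63.5884 + 66.504 = 130.0924, limited to 3 d.p. → 6 s.f.; 439.8911 + 10.56 = 450.4511, limited to 2 d.p. → 5 s.f.
Carrying full precision, 130.0924 ÷ 450.4511 = 0.288804711544…; keep min(6, 5) = 5 s.f.
Rounded to 5 significant figures: 0.28880.

0.28880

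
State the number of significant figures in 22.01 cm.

4

22.01: zeros between nonzero digits are significant.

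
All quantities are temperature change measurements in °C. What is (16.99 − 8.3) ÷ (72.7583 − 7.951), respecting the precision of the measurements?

16.99 − 8.3 = 8.69, limited to 1 d.p. → 2 s.f.; 72.7583 − 7.951 = 64.8073, limited to 3 d.p. → 5 s.f.
Carrying full precision, 8.69 ÷ 64.8073 = 0.134089832473…; keep min(2, 5) = 2 s.f.
Rounded to 2 significant figures: 0.13.

0.13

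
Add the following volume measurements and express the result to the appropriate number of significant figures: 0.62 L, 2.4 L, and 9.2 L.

0.62 L + 2.4 L + 9.2 L = 12.22 L.
Addition/subtraction keeps the fewest decimal places: 0.62 → 2 decimal places, 2.4 → 1 decimal place, 9.2 → 1 decimal place; limit is 1.
Rounded to 1 decimal place: 12.2 L.

12.2 L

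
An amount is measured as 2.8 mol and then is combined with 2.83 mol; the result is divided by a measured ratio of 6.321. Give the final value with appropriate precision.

2.8 mol + 2.83 mol = 5.63 mol; the sum is limited to 1 decimal place (2 s.f.).
Carrying full precision, 5.63 ÷ 6.321 = 0.890681854137… mol; 6.321 has 4 s.f., so the result keeps min(2, 4) = 2 s.f.
Rounded to 2 significant figures: 0.89 mol.

0.89 mol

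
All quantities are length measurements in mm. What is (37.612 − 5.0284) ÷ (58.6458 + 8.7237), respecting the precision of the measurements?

37.612 − 5.0284 = 32.5836, limited to 3 d.p. → 5 s.f.; 58.6458 + 8.7237 = 67.3695, limited to 4 d.p. → 6 s.f.
Carrying full precision, 32.5836 ÷ 67.3695 = 0.483655066462…; keep min(5, 6) = 5 s.f.
Rounded to 5 significant figures: 0.48366.

0.48366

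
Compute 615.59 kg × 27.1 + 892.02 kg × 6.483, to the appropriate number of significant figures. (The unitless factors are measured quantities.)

2.25 × 10⁴ kg

615.59 × 27.1 = 16682.489 → 1.67 × 10⁴ kg (3 s.f., last digit at the 10^2 place).
892.02 × 6.483 = 5782.96566 → 5.783 × 10³ kg (4 s.f., last digit at the 10^0 place).
Sum: 22465.45466 kg; keep the coarser place, 10^2.
Result: 2.25 × 10⁴ kg.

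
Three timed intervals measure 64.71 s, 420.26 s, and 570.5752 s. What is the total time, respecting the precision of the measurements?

64.71 s + 420.26 s + 570.5752 s = 1055.5452 s.
Addition/subtraction keeps the fewest decimal places: 64.71 → 2 decimal places, 420.26 → 2 decimal places, 570.5752 → 4 decimal places; limit is 2.
Rounded to 2 decimal places: 1055.55 s.

1055.55 s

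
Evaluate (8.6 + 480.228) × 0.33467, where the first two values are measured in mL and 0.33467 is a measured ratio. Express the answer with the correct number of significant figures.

163.6 mL

8.6 mL + 480.228 mL = 488.828 mL; the sum is limited to 1 decimal place (4 s.f.).
Carrying full precision, 488.828 × 0.33467 = 163.59606676 mL; 0.33467 has 5 s.f., so the result keeps min(4, 5) = 4 s.f.
Rounded to 4 significant figures: 163.6 mL.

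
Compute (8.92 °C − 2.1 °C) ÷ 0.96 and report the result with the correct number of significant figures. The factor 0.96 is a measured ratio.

8.92 °C − 2.1 °C = 6.82 °C; the difference is limited to 1 decimal place (2 s.f.).
Carrying full precision, 6.82 ÷ 0.96 = 7.10416666667… °C; 0.96 has 2 s.f., so the result keeps min(2, 2) = 2 s.f.
Rounded to 2 significant figures: 7.1 °C.

7.1 °C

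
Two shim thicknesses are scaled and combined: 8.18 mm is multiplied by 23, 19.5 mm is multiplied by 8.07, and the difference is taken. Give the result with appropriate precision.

8.18 × 23 = 188.14 → 1.9 × 10^2 mm (2 s.f., last digit at the 10^1 place).
19.5 × 8.07 = 157.365 → 157 mm (3 s.f., last digit at the 10^0 place).
Difference: 30.775 mm; keep the coarser place, 10^1.
Result: 3 × 10^1 mm.

3 × 10^1 mm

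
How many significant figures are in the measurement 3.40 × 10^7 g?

3

3.40 × 10^7: in scientific notation every digit of the coefficient is significant.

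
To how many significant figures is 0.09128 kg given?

4

0.09128: leading zeros are not significant.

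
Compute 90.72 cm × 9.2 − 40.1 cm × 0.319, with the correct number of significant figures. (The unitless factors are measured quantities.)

8.2 × 10² cm

90.72 × 9.2 = 834.624 → 8.3 × 10² cm (2 s.f., last digit at the 10^1 place).
40.1 × 0.319 = 12.7919 → 12.8 cm (3 s.f., last digit at the 10^-1 place).
Difference: 821.8321 cm; keep the coarser place, 10^1.
Result: 8.2 × 10² cm.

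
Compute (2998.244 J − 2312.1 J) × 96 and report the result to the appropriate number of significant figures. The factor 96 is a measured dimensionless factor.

6.6 × 10⁴ J

2998.244 J − 2312.1 J = 686.144 J; the difference is limited to 1 decimal place (4 s.f.).
Carrying full precision, 686.144 × 96 = 65869.824 J; 96 has 2 s.f., so the result keeps min(4, 2) = 2 s.f.
Rounded to 2 significant figures: 6.6 × 10⁴ J.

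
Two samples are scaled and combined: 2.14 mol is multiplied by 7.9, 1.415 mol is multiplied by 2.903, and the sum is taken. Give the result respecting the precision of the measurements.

2.14 × 7.9 = 16.906 → 17 mol (2 s.f., last digit at the 10^0 place).
1.415 × 2.903 = 4.107745 → 4.108 mol (4 s.f., last digit at the 10^-3 place).
Sum: 21.013745 mol; keep the coarser place, 10^0.
Result: 21 mol.

21 mol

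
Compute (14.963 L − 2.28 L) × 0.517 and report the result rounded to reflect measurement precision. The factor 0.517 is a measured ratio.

14.963 L − 2.28 L = 12.683 L; the difference is limited to 2 decimal places (4 s.f.).
Carrying full precision, 12.683 × 0.517 = 6.557111 L; 0.517 has 3 s.f., so the result keeps min(4, 3) = 3 s.f.
Rounded to 3 significant figures: 6.56 L.

6.56 L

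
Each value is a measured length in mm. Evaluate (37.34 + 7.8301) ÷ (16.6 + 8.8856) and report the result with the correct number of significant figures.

37.34 + 7.8301 = 45.1701, limited to 2 d.p. → 4 s.f.; 16.6 + 8.8856 = 25.4856, limited to 1 d.p. → 3 s.f.
Carrying full precision, 45.1701 ÷ 25.4856 = 1.7723773425…; keep min(4, 3) = 3 s.f.
Rounded to 3 significant figures: 1.77.

1.77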